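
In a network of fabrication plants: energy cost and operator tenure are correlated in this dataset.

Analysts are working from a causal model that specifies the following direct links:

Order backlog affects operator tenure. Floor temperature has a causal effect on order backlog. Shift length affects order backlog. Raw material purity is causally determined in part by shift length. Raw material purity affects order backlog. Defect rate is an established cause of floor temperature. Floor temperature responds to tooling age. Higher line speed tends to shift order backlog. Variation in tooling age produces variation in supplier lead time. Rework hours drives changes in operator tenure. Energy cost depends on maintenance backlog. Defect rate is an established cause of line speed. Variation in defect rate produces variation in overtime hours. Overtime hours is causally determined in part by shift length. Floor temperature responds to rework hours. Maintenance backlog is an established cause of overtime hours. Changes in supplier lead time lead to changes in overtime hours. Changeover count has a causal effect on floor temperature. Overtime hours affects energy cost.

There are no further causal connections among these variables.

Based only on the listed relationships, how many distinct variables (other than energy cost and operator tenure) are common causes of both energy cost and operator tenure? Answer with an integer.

The common causes are: defect rate (to energy cost via defect rate → overtime hours → energy cost; to operator tenure via defect rate → line speed → order backlog → operator tenure); shift length (to energy cost via shift length → overtime hours → energy cost; to operator tenure via shift length → order backlog → operator tenure); tooling age (to energy cost via tooling age → supplier lead time → overtime hours → energy cost; to operator tenure via tooling age → floor temperature → order backlog → operator tenure).
Every other variable lacks a causal path to at least one of energy cost and operator tenure.

3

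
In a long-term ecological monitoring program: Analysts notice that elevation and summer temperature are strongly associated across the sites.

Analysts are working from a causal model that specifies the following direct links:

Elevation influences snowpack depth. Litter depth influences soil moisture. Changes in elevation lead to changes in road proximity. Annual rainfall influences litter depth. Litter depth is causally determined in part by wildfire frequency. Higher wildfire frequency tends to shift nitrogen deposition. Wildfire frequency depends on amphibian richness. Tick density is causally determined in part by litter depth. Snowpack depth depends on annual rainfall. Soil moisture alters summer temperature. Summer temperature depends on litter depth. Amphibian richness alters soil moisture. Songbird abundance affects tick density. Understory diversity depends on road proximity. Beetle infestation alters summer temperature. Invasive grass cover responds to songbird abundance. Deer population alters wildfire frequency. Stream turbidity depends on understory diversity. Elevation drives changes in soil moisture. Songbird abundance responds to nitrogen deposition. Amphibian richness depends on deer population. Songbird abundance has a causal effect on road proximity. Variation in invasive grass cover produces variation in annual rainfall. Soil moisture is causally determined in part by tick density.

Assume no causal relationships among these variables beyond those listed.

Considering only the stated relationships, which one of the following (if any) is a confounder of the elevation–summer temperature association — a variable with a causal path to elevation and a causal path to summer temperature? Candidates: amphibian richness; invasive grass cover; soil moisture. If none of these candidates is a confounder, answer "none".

None of the listed candidates has causal paths to both elevation and summer temperature in the stated relationships, so none is a common cause.

none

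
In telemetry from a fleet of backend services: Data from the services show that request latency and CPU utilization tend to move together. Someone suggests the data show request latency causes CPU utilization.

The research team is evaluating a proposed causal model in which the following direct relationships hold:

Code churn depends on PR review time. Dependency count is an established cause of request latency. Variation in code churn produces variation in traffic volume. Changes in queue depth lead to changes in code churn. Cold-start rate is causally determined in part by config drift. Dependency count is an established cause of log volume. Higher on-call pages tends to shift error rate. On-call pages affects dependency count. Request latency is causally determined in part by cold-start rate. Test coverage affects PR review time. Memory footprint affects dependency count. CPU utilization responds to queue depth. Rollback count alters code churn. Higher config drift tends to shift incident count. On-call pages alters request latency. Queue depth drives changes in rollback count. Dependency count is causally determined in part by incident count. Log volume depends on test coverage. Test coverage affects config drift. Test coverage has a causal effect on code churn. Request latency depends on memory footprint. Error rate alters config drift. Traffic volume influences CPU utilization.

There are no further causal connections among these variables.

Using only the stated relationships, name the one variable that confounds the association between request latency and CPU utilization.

test coverage

Test coverage has a causal path to request latency (test coverage → config drift → cold-start rate → request latency) and a separate causal path to CPU utilization (test coverage → code churn → traffic volume → CPU utilization), so it is a common cause of both.
No stated relationship gives request latency a causal route to CPU utilization, so the correlation is explained by the shared upstream cause rather than a direct effect.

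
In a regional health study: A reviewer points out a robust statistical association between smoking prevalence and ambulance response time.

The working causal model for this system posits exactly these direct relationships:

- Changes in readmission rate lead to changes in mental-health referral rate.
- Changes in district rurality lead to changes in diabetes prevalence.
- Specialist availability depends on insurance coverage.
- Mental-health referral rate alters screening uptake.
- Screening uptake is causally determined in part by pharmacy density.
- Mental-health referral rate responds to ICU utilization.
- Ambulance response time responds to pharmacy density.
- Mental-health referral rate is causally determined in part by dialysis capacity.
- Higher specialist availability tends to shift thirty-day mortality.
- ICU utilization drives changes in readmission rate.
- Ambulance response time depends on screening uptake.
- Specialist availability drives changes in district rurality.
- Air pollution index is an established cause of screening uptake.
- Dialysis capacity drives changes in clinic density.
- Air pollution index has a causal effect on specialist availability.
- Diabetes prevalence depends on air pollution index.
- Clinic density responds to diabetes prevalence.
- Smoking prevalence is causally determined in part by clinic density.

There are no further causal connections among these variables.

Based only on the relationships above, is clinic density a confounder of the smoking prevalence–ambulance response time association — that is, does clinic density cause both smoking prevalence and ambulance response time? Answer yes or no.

no

Clinic density has no stated causal path to ambulance response time. A confounder must cause both variables, so clinic density does not qualify.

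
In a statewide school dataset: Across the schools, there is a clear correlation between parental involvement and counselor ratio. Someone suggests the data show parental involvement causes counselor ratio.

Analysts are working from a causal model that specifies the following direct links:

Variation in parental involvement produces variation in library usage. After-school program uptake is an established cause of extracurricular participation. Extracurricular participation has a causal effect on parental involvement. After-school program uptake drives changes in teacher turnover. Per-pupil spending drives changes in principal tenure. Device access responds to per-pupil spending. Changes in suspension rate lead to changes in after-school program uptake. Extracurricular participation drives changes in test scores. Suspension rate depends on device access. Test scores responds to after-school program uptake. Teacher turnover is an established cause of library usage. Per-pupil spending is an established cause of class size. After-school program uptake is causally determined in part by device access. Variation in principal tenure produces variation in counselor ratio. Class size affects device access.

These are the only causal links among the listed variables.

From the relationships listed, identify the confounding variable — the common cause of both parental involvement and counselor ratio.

Per-pupil spending has a causal path to parental involvement (per-pupil spending → device access → after-school program uptake → extracurricular participation → parental involvement) and a separate causal path to counselor ratio (per-pupil spending → principal tenure → counselor ratio), so it is a common cause of both.
No stated relationship gives parental involvement a causal route to counselor ratio, so the correlation is explained by the shared upstream cause rather than a direct effect.

per-pupil spending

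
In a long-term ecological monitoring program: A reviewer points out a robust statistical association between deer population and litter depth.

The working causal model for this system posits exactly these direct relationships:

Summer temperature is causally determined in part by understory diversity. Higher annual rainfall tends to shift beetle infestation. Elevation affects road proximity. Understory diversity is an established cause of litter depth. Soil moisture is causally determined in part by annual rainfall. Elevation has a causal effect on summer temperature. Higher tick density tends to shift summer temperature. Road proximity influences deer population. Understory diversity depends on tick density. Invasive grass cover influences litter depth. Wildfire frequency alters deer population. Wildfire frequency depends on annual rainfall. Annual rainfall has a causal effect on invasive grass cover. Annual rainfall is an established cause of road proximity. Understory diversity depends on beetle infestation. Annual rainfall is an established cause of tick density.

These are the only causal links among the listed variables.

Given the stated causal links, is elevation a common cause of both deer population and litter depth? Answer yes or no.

Elevation has no stated causal path to litter depth. A confounder must cause both variables, so elevation does not qualify.

no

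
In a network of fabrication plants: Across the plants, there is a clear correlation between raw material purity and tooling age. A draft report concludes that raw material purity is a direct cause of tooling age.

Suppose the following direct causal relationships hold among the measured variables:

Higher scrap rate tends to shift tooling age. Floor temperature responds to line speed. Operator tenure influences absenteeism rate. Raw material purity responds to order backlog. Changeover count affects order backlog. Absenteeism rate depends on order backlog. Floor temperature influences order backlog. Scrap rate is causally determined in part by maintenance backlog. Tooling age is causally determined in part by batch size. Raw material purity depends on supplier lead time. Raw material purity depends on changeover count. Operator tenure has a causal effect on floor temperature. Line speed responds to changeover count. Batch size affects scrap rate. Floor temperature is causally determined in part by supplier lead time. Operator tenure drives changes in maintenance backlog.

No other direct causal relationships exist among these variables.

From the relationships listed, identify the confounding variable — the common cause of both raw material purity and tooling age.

operator tenure

Operator tenure has a causal path to raw material purity (operator tenure → floor temperature → order backlog → raw material purity) and a separate causal path to tooling age (operator tenure → maintenance backlog → scrap rate → tooling age), so it is a common cause of both.
No stated relationship gives raw material purity a causal route to tooling age, so the correlation is explained by the shared upstream cause rather than a direct effect.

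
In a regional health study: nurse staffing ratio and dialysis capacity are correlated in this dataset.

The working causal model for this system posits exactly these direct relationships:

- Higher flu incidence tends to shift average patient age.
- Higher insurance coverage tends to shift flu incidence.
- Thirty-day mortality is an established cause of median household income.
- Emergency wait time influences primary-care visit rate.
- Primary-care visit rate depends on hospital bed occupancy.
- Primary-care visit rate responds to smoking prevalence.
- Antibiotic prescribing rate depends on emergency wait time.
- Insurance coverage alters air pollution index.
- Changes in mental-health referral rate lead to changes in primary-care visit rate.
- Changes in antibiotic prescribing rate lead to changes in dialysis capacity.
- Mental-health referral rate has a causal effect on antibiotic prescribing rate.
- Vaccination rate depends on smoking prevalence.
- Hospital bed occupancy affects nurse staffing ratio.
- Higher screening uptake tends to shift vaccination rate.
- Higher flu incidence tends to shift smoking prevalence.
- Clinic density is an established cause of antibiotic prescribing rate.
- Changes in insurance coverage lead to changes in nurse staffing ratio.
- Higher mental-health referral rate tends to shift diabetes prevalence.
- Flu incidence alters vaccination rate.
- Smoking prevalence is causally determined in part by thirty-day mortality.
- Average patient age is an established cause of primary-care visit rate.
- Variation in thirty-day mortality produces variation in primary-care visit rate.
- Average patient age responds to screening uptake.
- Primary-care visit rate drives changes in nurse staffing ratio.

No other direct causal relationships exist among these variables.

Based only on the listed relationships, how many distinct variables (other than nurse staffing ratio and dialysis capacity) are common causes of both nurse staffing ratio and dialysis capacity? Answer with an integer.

The common causes are: emergency wait time (to nurse staffing ratio via emergency wait time → primary-care visit rate → nurse staffing ratio; to dialysis capacity via emergency wait time → antibiotic prescribing rate → dialysis capacity); mental-health referral rate (to nurse staffing ratio via mental-health referral rate → primary-care visit rate → nurse staffing ratio; to dialysis capacity via mental-health referral rate → antibiotic prescribing rate → dialysis capacity).
Every other variable lacks a causal path to at least one of nurse staffing ratio and dialysis capacity.

2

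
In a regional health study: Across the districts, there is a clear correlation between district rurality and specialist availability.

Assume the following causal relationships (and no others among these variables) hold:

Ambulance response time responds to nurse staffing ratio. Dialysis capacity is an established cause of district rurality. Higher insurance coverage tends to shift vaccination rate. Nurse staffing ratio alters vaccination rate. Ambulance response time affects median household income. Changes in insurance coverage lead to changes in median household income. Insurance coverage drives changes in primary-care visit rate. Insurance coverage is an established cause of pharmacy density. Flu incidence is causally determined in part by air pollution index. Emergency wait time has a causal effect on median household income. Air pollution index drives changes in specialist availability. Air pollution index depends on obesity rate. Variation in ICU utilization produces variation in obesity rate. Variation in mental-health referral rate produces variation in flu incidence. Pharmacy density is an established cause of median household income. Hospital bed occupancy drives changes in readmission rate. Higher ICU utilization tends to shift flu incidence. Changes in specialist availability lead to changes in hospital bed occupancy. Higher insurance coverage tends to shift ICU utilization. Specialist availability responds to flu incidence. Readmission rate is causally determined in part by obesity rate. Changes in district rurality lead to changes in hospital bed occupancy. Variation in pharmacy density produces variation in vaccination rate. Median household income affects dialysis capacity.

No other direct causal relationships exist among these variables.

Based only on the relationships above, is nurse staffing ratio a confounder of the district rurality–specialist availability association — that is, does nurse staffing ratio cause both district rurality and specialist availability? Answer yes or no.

no

Nurse staffing ratio has no stated causal path to specialist availability. A confounder must cause both variables, so nurse staffing ratio does not qualify.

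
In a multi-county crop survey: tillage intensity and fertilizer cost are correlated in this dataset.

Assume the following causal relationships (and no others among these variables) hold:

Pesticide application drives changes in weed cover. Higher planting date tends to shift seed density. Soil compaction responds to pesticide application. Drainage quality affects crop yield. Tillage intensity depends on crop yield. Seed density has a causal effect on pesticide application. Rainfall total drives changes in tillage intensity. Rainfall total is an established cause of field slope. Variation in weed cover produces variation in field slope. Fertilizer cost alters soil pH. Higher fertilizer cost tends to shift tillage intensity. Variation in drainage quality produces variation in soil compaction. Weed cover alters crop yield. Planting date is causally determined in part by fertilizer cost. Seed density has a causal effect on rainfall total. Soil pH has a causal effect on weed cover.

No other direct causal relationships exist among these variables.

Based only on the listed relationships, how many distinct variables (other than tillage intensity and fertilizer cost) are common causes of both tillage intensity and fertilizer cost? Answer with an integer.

No listed variable has a causal path to both tillage intensity and fertilizer cost, so there are no common causes.

0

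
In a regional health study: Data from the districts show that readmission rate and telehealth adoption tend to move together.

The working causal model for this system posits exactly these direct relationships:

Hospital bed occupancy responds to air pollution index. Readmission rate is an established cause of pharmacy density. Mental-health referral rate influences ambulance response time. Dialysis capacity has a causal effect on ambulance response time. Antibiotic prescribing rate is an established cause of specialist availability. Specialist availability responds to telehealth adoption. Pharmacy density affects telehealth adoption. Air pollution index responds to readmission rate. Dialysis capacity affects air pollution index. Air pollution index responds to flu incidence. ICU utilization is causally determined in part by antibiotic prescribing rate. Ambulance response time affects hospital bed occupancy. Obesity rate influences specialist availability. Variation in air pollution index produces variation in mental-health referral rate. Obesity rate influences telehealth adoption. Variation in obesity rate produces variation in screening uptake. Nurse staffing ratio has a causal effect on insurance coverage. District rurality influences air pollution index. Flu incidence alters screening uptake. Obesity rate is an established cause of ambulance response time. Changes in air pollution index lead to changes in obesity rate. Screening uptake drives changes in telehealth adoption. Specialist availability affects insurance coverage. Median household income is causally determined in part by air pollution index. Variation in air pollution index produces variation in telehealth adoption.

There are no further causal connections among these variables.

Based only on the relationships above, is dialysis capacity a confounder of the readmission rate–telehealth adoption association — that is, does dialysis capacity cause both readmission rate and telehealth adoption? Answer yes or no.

no

Dialysis capacity has no stated causal path to readmission rate. A confounder must cause both variables, so dialysis capacity does not qualify.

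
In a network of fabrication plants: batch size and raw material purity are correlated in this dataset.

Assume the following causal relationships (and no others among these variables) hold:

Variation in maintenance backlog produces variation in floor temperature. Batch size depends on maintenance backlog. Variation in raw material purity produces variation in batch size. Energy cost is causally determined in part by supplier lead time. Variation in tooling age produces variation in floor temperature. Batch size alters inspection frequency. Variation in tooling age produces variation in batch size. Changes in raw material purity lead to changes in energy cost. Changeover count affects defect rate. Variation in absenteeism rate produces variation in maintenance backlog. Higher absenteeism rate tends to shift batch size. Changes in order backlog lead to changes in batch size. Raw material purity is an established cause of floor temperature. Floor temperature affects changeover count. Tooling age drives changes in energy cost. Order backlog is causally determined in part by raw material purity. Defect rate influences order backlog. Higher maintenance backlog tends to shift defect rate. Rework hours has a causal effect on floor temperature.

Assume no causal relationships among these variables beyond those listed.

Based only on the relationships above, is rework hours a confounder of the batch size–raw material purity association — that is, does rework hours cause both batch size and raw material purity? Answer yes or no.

no

Rework hours has no stated causal path to raw material purity. A confounder must cause both variables, so rework hours does not qualify.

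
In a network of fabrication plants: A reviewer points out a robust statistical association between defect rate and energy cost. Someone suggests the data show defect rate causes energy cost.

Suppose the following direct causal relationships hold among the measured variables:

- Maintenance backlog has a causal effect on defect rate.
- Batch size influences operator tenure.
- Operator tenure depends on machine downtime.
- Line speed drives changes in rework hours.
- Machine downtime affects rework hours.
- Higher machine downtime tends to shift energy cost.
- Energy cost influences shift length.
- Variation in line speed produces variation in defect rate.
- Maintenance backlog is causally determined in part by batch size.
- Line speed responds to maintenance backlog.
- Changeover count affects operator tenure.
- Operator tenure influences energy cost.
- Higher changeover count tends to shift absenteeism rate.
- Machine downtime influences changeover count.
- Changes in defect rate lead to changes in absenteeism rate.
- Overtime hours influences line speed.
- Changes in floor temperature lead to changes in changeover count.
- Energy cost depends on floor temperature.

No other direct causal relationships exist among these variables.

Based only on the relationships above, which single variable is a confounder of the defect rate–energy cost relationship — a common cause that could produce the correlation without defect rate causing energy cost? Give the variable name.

Batch size has a causal path to defect rate (batch size → maintenance backlog → defect rate) and a separate causal path to energy cost (batch size → operator tenure → energy cost), so it is a common cause of both.
No stated relationship gives defect rate a causal route to energy cost, so the correlation is explained by the shared upstream cause rather than a direct effect.

batch size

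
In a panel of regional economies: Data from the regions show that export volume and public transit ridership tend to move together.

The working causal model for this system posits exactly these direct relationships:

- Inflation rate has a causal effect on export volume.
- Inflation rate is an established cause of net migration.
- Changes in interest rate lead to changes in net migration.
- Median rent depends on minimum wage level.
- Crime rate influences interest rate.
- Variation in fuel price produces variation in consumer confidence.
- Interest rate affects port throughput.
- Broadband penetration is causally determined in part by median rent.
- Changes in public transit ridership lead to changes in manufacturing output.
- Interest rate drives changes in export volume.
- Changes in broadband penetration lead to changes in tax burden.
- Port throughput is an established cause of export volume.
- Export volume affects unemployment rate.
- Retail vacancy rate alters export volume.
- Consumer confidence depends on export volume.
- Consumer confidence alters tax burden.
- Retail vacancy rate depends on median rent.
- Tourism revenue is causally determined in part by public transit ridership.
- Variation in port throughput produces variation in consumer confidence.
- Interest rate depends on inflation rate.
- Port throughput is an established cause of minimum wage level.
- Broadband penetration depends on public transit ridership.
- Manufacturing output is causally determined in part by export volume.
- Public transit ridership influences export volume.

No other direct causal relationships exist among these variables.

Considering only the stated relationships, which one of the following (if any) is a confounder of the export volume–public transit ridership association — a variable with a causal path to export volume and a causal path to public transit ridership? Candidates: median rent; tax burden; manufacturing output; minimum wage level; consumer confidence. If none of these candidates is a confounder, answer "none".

none

None of the listed candidates has causal paths to both export volume and public transit ridership in the stated relationships, so none is a common cause.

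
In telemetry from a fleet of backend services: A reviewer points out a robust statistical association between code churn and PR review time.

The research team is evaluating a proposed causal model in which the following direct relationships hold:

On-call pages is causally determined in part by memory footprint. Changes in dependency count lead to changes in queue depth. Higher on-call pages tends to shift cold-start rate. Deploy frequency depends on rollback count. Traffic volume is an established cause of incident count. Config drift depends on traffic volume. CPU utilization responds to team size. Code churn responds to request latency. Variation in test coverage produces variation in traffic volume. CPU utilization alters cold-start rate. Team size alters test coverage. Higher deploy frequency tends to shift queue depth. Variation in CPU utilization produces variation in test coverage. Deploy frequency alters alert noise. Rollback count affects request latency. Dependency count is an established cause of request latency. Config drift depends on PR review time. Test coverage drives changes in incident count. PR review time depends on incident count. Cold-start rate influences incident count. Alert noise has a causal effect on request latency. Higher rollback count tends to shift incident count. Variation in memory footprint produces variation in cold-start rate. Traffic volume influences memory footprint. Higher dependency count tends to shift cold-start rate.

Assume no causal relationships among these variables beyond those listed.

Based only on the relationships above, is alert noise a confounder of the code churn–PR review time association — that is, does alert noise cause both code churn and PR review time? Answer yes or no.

no

Alert noise has no stated causal path to PR review time. A confounder must cause both variables, so alert noise does not qualify.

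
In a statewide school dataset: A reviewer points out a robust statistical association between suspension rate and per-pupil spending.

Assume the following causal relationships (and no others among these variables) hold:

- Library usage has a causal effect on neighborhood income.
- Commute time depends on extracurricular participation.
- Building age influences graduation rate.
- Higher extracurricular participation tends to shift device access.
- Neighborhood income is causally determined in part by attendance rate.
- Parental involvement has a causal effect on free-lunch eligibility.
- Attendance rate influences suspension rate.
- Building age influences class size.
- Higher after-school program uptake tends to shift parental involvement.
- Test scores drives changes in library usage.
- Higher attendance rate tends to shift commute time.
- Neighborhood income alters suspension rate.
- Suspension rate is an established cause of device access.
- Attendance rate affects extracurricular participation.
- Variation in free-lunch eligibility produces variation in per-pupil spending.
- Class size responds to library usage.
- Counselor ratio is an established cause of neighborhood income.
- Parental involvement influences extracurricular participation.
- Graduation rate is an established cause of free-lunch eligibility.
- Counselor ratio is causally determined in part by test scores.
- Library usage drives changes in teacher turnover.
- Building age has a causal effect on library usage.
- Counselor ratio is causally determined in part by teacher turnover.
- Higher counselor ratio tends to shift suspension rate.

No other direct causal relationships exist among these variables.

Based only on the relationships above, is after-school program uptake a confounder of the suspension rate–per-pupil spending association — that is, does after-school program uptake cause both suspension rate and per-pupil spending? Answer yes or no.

no

After-school program uptake has no stated causal path to suspension rate. A confounder must cause both variables, so after-school program uptake does not qualify.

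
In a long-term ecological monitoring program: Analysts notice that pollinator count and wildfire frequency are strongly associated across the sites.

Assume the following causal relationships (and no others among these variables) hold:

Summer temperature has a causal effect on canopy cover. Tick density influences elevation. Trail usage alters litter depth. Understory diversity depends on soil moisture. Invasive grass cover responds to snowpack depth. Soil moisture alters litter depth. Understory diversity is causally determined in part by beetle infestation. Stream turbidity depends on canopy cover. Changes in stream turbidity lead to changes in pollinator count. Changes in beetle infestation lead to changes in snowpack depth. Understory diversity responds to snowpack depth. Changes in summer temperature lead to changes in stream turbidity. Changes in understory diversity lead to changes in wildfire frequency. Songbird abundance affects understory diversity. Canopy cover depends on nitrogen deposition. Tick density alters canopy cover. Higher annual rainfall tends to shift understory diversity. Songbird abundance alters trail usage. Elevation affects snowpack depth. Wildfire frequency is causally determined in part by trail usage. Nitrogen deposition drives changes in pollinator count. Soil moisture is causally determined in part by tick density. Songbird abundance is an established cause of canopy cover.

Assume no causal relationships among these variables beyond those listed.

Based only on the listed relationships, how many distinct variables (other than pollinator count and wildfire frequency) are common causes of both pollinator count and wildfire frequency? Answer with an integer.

2

The common causes are: songbird abundance (to pollinator count via songbird abundance → canopy cover → stream turbidity → pollinator count; to wildfire frequency via songbird abundance → understory diversity → wildfire frequency); tick density (to pollinator count via tick density → canopy cover → stream turbidity → pollinator count; to wildfire frequency via tick density → soil moisture → understory diversity → wildfire frequency).
Every other variable lacks a causal path to at least one of pollinator count and wildfire frequency.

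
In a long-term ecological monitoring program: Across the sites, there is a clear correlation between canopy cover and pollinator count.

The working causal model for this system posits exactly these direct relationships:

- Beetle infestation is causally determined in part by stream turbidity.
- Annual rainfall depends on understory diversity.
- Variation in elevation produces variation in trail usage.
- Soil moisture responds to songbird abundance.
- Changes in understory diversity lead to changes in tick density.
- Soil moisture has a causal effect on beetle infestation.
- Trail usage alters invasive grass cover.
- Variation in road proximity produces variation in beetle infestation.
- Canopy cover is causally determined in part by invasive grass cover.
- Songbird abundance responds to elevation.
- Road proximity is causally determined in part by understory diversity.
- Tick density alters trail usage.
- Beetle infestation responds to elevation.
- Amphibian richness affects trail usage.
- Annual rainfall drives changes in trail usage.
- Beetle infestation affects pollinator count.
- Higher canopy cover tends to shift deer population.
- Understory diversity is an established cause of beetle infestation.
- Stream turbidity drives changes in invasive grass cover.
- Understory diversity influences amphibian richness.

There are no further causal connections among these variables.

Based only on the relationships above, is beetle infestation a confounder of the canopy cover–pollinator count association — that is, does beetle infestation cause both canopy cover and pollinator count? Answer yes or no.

no

Beetle infestation has no stated causal path to canopy cover. A confounder must cause both variables, so beetle infestation does not qualify.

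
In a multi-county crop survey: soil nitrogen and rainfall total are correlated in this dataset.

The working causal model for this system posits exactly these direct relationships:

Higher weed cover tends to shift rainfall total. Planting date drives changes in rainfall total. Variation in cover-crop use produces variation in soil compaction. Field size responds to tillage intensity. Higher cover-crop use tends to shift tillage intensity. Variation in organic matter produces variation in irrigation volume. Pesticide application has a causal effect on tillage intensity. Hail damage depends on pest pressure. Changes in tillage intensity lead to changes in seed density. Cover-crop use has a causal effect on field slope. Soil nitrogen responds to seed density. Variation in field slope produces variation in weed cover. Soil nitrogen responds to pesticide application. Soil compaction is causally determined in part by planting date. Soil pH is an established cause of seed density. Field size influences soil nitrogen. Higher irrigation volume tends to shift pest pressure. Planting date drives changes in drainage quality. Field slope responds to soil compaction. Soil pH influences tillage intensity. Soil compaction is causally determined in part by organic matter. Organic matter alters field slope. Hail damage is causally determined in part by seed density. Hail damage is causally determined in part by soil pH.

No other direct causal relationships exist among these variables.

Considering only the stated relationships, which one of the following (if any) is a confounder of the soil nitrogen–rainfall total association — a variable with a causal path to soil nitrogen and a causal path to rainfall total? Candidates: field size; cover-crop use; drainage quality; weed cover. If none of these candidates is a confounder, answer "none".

Cover-crop use causes soil nitrogen (cover-crop use → tillage intensity → seed density → soil nitrogen) and also causes rainfall total (cover-crop use → field slope → weed cover → rainfall total); it is a common cause of both.
Each of the other candidates lacks a causal path to at least one of soil nitrogen and rainfall total, so they do not confound the relationship.

cover-crop use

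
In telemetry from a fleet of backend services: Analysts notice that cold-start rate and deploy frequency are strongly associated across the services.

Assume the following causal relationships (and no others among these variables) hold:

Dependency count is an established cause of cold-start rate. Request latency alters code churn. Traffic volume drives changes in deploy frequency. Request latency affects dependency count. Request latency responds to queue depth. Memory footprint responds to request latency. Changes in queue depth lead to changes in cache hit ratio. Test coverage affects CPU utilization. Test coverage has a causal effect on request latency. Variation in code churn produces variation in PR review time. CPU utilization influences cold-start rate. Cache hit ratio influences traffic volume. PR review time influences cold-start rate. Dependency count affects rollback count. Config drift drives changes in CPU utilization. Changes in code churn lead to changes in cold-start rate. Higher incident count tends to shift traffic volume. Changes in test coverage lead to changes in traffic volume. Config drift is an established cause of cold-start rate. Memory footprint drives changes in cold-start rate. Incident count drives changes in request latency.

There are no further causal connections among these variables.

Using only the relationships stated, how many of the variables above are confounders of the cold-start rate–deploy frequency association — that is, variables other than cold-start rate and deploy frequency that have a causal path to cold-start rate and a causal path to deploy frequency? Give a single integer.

The common causes are: incident count (to cold-start rate via incident count → request latency → code churn → cold-start rate; to deploy frequency via incident count → traffic volume → deploy frequency); queue depth (to cold-start rate via queue depth → request latency → code churn → cold-start rate; to deploy frequency via queue depth → cache hit ratio → traffic volume → deploy frequency); test coverage (to cold-start rate via test coverage → CPU utilization → cold-start rate; to deploy frequency via test coverage → traffic volume → deploy frequency).
Every other variable lacks a causal path to at least one of cold-start rate and deploy frequency.

3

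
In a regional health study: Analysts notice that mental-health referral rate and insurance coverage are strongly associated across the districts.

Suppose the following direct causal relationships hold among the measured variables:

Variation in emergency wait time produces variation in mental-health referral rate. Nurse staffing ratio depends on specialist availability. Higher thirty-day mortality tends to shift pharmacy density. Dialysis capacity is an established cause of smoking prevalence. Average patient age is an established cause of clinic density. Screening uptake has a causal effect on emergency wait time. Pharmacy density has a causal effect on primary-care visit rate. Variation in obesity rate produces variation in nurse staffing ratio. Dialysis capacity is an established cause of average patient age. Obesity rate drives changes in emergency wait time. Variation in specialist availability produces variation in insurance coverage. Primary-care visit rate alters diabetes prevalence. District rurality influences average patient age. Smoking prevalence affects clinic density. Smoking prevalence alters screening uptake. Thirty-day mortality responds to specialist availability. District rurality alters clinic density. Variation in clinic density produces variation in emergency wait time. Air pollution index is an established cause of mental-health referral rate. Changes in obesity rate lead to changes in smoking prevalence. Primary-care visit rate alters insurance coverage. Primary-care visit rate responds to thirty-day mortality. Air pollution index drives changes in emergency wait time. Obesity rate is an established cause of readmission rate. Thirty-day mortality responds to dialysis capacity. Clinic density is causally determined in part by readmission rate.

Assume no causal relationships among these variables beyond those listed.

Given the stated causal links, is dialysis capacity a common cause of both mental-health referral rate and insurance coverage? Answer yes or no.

yes

Dialysis capacity has a causal path to mental-health referral rate (dialysis capacity → average patient age → clinic density → emergency wait time → mental-health referral rate) and to insurance coverage (dialysis capacity → thirty-day mortality → primary-care visit rate → insurance coverage), so it is a common cause of both — a confounder.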